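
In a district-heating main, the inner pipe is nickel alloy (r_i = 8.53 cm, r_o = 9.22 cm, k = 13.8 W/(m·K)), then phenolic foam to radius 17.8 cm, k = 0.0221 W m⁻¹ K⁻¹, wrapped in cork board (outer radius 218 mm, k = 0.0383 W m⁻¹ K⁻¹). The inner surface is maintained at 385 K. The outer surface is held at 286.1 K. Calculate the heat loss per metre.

Treat each layer as a resistance in series:
  R'_nickel alloy = ln(0.0922/0.0853)/(2πk) = 0.07779/(2π·13.8) = 8.971×10^-4 m·K/W
  R'_phenolic foam = ln(0.178/0.0922)/(2πk) = 0.6578/(2π·0.0221) = 4.737 m·K/W
  R'_cork board = ln(0.218/0.178)/(2πk) = 0.2027/(2π·0.0383) = 0.8424 m·K/W
ΣR = 8.971×10^-4 + 4.737 + 0.8424 = 5.580 m·K/W
Q' = ΔT/ΣR = (385 K − 286.1 K)/5.580 = 17.7 W/m

Q' = 17.7 W/m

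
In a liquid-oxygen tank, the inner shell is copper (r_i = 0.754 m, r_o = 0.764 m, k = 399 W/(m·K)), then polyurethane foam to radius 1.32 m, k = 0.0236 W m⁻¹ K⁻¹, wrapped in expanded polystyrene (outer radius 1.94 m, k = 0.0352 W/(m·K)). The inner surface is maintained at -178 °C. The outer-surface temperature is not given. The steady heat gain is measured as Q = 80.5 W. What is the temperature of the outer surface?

Sum the resistances:
  R_copper = (1/0.754 − 1/0.764)/(4πk) = 0.01736/(4π·399) = 3.462×10^-6 K/W
  R_polyurethane foam = (1/0.764 − 1/1.32)/(4πk) = 0.5513/(4π·0.0236) = 1.859 K/W
  R_expanded polystyrene = (1/1.32 − 1/1.94)/(4πk) = 0.2421/(4π·0.0352) = 0.5473 K/W
ΣR = 2.406 K/W
ΔT = Q·ΣR = 80.5 × 2.406 = 193.7 K
Heat flows inward, so T_out = T_in + ΔT = -178 + 193.7 = 15.7 °C

T_out = 15.7 °C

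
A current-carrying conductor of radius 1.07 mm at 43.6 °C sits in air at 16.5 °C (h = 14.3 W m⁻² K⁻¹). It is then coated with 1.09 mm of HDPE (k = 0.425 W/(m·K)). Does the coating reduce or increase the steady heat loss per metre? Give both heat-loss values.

Critical radius for a cylinder: r_cr = k/h = 0.0297 m = 2.97 cm.
Outer radius after coating: r₂ = 0.00107 + 0.00109 = 0.00216 m.
Since r₁ < r_cr and r₂ ≤ r_cr, the coating moves toward the maximum at r_cr — heat loss rises.
Bare: R = 1/(2πr₁h) = 10.40 m·K/W; Q = 27.1/10.40 = 2.61 W/m.
Coated: R = R_cond + R_conv = 5.416 m·K/W; Q = 27.1/5.416 = 5.00 W/m.

increases: 2.61 → 5.00 W/m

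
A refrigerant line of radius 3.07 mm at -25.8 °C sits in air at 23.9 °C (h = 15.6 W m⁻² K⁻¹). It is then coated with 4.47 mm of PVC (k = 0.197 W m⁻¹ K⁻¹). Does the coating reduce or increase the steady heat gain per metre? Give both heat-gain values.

Critical radius for a cylinder: r_cr = k/h = 0.0126 m = 1.26 cm.
Outer radius after coating: r₂ = 0.00307 + 0.00447 = 0.00754 m.
Since r₁ < r_cr and r₂ ≤ r_cr, the coating moves toward the maximum at r_cr — heat gain rises.
Bare: R = 1/(2πr₁h) = 3.323 m·K/W; Q = 49.7/3.323 = 15.0 W/m.
Coated: R = R_cond + R_conv = 2.079 m·K/W; Q = 49.7/2.079 = 23.9 W/m.

increases: 15.0 → 23.9 W/m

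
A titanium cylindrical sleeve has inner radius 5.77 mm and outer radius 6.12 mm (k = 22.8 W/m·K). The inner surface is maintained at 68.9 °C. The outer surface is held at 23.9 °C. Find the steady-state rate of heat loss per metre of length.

Q' = 2πk·ΔT/ln(r₂/r₁) = 2π × 22.8 × 45 / ln(0.00612/0.00577) = 1.09×10^5 W/m

Q' = 1.09×10^5 W/m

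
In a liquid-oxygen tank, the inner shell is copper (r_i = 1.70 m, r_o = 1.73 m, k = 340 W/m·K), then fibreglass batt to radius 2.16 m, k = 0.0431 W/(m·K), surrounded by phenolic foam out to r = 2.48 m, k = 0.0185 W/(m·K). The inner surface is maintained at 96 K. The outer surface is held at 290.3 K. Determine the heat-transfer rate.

Q = 414 W

Treat each layer as a resistance in series:
  R_copper = (1/1.70 − 1/1.73)/(4πk) = 0.01020/(4π·340) = 2.387×10^-6 K/W
  R_fibreglass batt = (1/1.73 − 1/2.16)/(4πk) = 0.1151/(4π·0.0431) = 0.2125 K/W
  R_phenolic foam = (1/2.16 − 1/2.48)/(4πk) = 0.05974/(4π·0.0185) = 0.2570 K/W
ΣR = 2.387×10^-6 + 0.2125 + 0.2570 = 0.4695 K/W
Q = ΔT/ΣR = (96 K − 290.3 K)/0.4695 = -414 W
(Negative Q ⇒ heat flows inward; heat gain = 414 W.)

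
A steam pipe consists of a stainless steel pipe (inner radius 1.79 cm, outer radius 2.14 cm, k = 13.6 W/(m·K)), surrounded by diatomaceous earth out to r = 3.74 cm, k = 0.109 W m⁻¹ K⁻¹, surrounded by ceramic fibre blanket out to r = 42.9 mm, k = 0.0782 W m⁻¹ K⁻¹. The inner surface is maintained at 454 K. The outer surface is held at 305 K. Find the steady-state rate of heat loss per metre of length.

Treat each layer as a resistance in series:
  R'_stainless steel = ln(0.0214/0.0179)/(2πk) = 0.1786/(2π·13.6) = 0.002090 m·K/W
  R'_diatomaceous earth = ln(0.0374/0.0214)/(2πk) = 0.5583/(2π·0.109) = 0.8152 m·K/W
  R'_ceramic fibre blanket = ln(0.0429/0.0374)/(2πk) = 0.1372/(2π·0.0782) = 0.2792 m·K/W
ΣR = 0.002090 + 0.8152 + 0.2792 = 1.096 m·K/W
Q' = ΔT/ΣR = (454 K − 305 K)/1.096 = 136 W/m

Q' = 136 W/m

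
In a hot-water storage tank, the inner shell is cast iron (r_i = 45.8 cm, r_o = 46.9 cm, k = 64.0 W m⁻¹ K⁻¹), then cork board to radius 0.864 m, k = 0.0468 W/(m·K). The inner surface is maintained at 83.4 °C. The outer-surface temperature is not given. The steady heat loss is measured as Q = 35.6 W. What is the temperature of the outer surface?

Sum the resistances:
  R_cast iron = (1/0.458 − 1/0.469)/(4πk) = 0.05121/(4π·64.0) = 6.367×10^-5 K/W
  R_cork board = (1/0.469 − 1/0.864)/(4πk) = 0.9748/(4π·0.0468) = 1.658 K/W
ΣR = 1.658 K/W
ΔT = Q·ΣR = 35.6 × 1.658 = 59.02 K
Heat flows outward, so T_out = T_in − ΔT = 83.4 − 59.02 = 24.4 °C

T_out = 24.4 °C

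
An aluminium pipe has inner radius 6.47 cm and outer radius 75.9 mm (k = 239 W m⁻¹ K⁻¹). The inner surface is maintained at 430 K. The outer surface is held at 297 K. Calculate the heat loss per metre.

Q' = 1250 kW/m

Q' = 2πk·ΔT/ln(r₂/r₁) = 2π × 239 × 133 / ln(0.0759/0.0647) = 1.25×10^6 W/m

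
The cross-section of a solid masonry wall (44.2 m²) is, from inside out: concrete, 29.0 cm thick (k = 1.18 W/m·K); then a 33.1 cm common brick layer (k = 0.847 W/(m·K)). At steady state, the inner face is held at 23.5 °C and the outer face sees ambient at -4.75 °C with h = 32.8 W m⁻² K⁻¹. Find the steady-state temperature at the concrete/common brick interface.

Treat each layer as a resistance in series:
  R_concrete = L/(kA) = 0.290/(1.18·44.2) = 0.005560 K/W
  R_common brick = L/(kA) = 0.331/(0.847·44.2) = 0.008841 K/W
  R_conv,out = 1/(hA) = 1/(32.8·44.2) = 6.898×10^-4 K/W
ΣR = 0.005560 + 0.008841 + 6.898×10^-4 = 0.01509 K/W
Q = ΔT/ΣR = (23.5 °C − -4.75 °C)/0.01509 = 1872 W
From the inner boundary to the concrete/common brick interface, ΣR_partial = 0.005560 K/W.
T_interface = T_in − Q·ΣR_partial = 23.5 °C − (1872)(0.005560) = 13.1 °C

T = 13.1 °C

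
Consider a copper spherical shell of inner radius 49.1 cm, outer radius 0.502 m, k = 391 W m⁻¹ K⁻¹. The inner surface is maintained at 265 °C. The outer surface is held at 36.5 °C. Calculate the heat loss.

Q = 4πk·ΔT/(1/r₁ − 1/r₂) = 4π × 391 × 228.5 / (1/0.491 − 1/0.502) = 2.52×10^7 W

Q = 2.52×10^7 W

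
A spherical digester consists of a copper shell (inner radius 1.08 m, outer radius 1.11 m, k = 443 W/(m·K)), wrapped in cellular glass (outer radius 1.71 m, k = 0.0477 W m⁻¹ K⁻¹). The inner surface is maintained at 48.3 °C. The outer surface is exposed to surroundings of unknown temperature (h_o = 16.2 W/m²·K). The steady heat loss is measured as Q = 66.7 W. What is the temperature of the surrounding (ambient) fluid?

T_out = 13.0 °C

Sum the resistances:
  R_copper = (1/1.08 − 1/1.11)/(4πk) = 0.02503/(4π·443) = 4.495×10^-6 K/W
  R_cellular glass = (1/1.11 − 1/1.71)/(4πk) = 0.3161/(4π·0.0477) = 0.5274 K/W
  R_conv,out = 1/(4πr²h) = 1/(4π·1.71²·16.2) = 0.001680 K/W
ΣR = 0.5290 K/W
ΔT = Q·ΣR = 66.7 × 0.5290 = 35.28 K
Heat flows outward, so T_out = T_in − ΔT = 48.3 − 35.28 = 13.0 °C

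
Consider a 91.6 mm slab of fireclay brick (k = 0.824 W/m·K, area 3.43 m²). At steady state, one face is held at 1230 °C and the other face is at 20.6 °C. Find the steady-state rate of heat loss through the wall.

Q = kA·ΔT/L = 0.824 × 3.43 × |1230 °C − 20.6 °C| / 0.0916 = 37300 W

Q = 37300 W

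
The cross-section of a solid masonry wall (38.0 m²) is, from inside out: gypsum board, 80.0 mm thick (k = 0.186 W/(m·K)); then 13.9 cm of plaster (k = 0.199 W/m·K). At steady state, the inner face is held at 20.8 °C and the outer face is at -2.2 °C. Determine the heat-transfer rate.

Resistance network (inner→outer):
  R_gypsum board = L/(kA) = 0.0800/(0.186·38.0) = 0.01132 K/W
  R_plaster = L/(kA) = 0.139/(0.199·38.0) = 0.01838 K/W
ΣR = 0.01132 + 0.01838 = 0.02970 K/W
Q = ΔT/ΣR = (20.8 °C − -2.2 °C)/0.02970 = 774 W

Q = 774 W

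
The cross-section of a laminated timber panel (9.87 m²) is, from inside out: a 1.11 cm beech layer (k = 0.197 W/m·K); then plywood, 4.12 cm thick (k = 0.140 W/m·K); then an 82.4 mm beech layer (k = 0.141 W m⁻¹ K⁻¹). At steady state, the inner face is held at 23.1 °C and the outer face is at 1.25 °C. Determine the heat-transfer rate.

Resistance network (inner→outer):
  R_beech = L/(kA) = 0.0111/(0.197·9.87) = 0.005709 K/W
  R_plywood = L/(kA) = 0.0412/(0.140·9.87) = 0.02982 K/W
  R_beech = L/(kA) = 0.0824/(0.141·9.87) = 0.05921 K/W
ΣR = 0.005709 + 0.02982 + 0.05921 = 0.09474 K/W
Q = ΔT/ΣR = (23.1 °C − 1.25 °C)/0.09474 = 231 W

Q = 231 W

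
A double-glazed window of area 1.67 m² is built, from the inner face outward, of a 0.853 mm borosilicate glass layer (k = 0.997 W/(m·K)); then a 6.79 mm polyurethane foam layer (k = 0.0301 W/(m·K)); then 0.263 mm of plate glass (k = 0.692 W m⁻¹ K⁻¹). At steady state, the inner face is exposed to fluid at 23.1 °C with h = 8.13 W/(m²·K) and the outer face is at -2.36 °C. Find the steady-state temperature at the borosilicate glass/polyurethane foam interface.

T = 14.1 °C

Series thermal resistances, inner to outer:
  R_conv,in = 1/(hA) = 1/(8.13·1.67) = 0.07365 K/W
  R_borosilicate glass = L/(kA) = 8.53×10^-4/(0.997·1.67) = 5.123×10^-4 K/W
  R_polyurethane foam = L/(kA) = 0.00679/(0.0301·1.67) = 0.1351 K/W
  R_plate glass = L/(kA) = 2.63×10^-4/(0.692·1.67) = 2.276×10^-4 K/W
ΣR = 0.07365 + 5.123×10^-4 + 0.1351 + 2.276×10^-4 = 0.2095 K/W
Q = ΔT/ΣR = (23.1 °C − -2.36 °C)/0.2095 = 121.5 W
From the inner boundary to the borosilicate glass/polyurethane foam interface, ΣR_partial = 0.07416 K/W.
T_interface = T_in − Q·ΣR_partial = 23.1 °C − (121.5)(0.07416) = 14.1 °C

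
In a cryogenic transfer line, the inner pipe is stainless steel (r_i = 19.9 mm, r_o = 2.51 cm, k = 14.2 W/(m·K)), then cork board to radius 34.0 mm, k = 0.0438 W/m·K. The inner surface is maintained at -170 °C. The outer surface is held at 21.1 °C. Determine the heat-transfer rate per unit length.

Q' = 173 W/m

Series thermal resistances, inner to outer:
  R'_stainless steel = ln(0.0251/0.0199)/(2πk) = 0.2321/(2π·14.2) = 0.002602 m·K/W
  R'_cork board = ln(0.0340/0.0251)/(2πk) = 0.3035/(2π·0.0438) = 1.103 m·K/W
ΣR = 0.002602 + 1.103 = 1.106 m·K/W
Q' = ΔT/ΣR = (-170 °C − 21.1 °C)/1.106 = -173 W/m
(Negative Q' ⇒ heat flows inward; heat gain = 173 W/m.)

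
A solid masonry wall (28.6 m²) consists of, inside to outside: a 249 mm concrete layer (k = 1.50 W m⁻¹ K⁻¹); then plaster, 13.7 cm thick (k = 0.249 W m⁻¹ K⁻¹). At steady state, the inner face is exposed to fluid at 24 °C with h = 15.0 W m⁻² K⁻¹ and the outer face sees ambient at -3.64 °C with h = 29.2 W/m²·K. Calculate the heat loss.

Q = 967 W

Treat each layer as a resistance in series:
  R_conv,in = 1/(hA) = 1/(15.0·28.6) = 0.002331 K/W
  R_concrete = L/(kA) = 0.249/(1.50·28.6) = 0.005804 K/W
  R_plaster = L/(kA) = 0.137/(0.249·28.6) = 0.01924 K/W
  R_conv,out = 1/(hA) = 1/(29.2·28.6) = 0.001197 K/W
ΣR = 0.002331 + 0.005804 + 0.01924 + 0.001197 = 0.02857 K/W
Q = ΔT/ΣR = (24 °C − -3.64 °C)/0.02857 = 967 W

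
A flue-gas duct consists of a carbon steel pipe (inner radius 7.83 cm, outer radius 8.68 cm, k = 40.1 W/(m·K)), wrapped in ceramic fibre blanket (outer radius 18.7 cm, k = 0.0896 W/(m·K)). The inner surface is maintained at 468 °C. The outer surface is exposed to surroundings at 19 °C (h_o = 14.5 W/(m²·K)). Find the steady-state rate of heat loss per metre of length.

Q' = 316 W/m

Treat each layer as a resistance in series:
  R'_carbon steel = ln(0.0868/0.0783)/(2πk) = 0.1031/(2π·40.1) = 4.090×10^-4 m·K/W
  R'_ceramic fibre blanket = ln(0.187/0.0868)/(2πk) = 0.7675/(2π·0.0896) = 1.363 m·K/W
  R'_conv,out = 1/(2πr h) = 1/(2π·0.187·14.5) = 0.05870 m·K/W
ΣR = 4.090×10^-4 + 1.363 + 0.05870 = 1.422 m·K/W
Q' = ΔT/ΣR = (468 °C − 19 °C)/1.422 = 316 W/m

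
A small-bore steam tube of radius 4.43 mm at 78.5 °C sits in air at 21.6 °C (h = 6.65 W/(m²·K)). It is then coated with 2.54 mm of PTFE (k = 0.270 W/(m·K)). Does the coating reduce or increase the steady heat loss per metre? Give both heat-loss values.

increases: 10.5 → 15.4 W/m

Critical radius for a cylinder: r_cr = k/h = 0.0406 m = 4.06 cm.
Outer radius after coating: r₂ = 0.00443 + 0.00254 = 0.00697 m.
Since r₁ < r_cr and r₂ ≤ r_cr, the coating moves toward the maximum at r_cr — heat loss rises.
Bare: R = 1/(2πr₁h) = 5.402 m·K/W; Q = 56.9/5.402 = 10.5 W/m.
Coated: R = R_cond + R_conv = 3.701 m·K/W; Q = 56.9/3.701 = 15.4 W/m.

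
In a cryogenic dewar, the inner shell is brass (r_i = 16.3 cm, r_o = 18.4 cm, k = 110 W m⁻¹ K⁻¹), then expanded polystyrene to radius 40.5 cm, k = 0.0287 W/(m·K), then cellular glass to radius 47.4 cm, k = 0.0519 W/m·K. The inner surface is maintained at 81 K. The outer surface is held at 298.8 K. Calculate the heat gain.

Resistance network (inner→outer):
  R_brass = (1/0.163 − 1/0.184)/(4πk) = 0.7002/(4π·110) = 5.065×10^-4 K/W
  R_expanded polystyrene = (1/0.184 − 1/0.405)/(4πk) = 2.966/(4π·0.0287) = 8.223 K/W
  R_cellular glass = (1/0.405 − 1/0.474)/(4πk) = 0.3594/(4π·0.0519) = 0.5511 K/W
ΣR = 5.065×10^-4 + 8.223 + 0.5511 = 8.775 K/W
Q = ΔT/ΣR = (81 K − 298.8 K)/8.775 = -24.8 W
(Negative Q ⇒ heat flows inward; heat gain = 24.8 W.)

Q = 24.8 W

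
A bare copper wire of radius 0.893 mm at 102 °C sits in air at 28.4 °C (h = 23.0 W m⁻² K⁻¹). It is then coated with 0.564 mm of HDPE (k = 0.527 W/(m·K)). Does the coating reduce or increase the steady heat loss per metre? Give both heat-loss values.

increases: 9.50 → 15.0 W/m

Critical radius for a cylinder: r_cr = k/h = 0.0229 m = 2.29 cm.
Outer radius after coating: r₂ = 8.93×10^-4 + 5.64×10^-4 = 0.001457 m.
Since r₁ < r_cr and r₂ ≤ r_cr, the coating moves toward the maximum at r_cr — heat loss rises.
Bare: R = 1/(2πr₁h) = 7.749 m·K/W; Q = 73.6/7.749 = 9.50 W/m.
Coated: R = R_cond + R_conv = 4.897 m·K/W; Q = 73.6/4.897 = 15.0 W/m.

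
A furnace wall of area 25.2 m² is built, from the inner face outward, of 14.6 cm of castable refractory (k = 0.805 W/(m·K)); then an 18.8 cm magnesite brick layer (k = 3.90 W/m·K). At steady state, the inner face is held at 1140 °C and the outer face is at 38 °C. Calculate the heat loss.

Treat each layer as a resistance in series:
  R_castable refractory = L/(kA) = 0.146/(0.805·25.2) = 0.007197 K/W
  R_magnesite brick = L/(kA) = 0.188/(3.90·25.2) = 0.001913 K/W
ΣR = 0.007197 + 0.001913 = 0.009110 K/W
Q = ΔT/ΣR = (1140 °C − 38 °C)/0.009110 = 1.21×10^5 W

Q = 121 kW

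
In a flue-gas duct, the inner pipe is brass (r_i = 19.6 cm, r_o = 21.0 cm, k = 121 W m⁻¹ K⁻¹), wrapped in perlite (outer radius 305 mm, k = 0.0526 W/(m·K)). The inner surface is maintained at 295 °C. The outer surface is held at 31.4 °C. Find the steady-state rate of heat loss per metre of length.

Series thermal resistances, inner to outer:
  R'_brass = ln(0.210/0.196)/(2πk) = 0.06899/(2π·121) = 9.075×10^-5 m·K/W
  R'_perlite = ln(0.305/0.210)/(2πk) = 0.3732/(2π·0.0526) = 1.129 m·K/W
ΣR = 9.075×10^-5 + 1.129 = 1.129 m·K/W
Q' = ΔT/ΣR = (295 °C − 31.4 °C)/1.129 = 233 W/m

Q' = 233 W/m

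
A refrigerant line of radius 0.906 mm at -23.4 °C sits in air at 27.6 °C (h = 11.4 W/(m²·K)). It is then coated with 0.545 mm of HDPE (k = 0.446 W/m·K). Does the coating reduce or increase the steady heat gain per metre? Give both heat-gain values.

increases: 3.31 → 5.21 W/m

Critical radius for a cylinder: r_cr = k/h = 0.0391 m = 3.91 cm.
Outer radius after coating: r₂ = 9.06×10^-4 + 5.45×10^-4 = 0.001451 m.
Since r₁ < r_cr and r₂ ≤ r_cr, the coating moves toward the maximum at r_cr — heat gain rises.
Bare: R = 1/(2πr₁h) = 15.41 m·K/W; Q = 51/15.41 = 3.31 W/m.
Coated: R = R_cond + R_conv = 9.790 m·K/W; Q = 51/9.790 = 5.21 W/m.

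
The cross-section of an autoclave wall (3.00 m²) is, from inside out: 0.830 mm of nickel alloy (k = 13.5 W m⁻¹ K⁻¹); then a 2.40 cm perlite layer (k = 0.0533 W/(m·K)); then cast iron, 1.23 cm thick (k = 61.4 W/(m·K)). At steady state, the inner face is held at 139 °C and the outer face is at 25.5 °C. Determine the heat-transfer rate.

Q = 756 W

Series thermal resistances, inner to outer:
  R_nickel alloy = L/(kA) = 8.30×10^-4/(13.5·3.00) = 2.049×10^-5 K/W
  R_perlite = L/(kA) = 0.0240/(0.0533·3.00) = 0.1501 K/W
  R_cast iron = L/(kA) = 0.0123/(61.4·3.00) = 6.678×10^-5 K/W
ΣR = 2.049×10^-5 + 0.1501 + 6.678×10^-5 = 0.1502 K/W
Q = ΔT/ΣR = (139 °C − 25.5 °C)/0.1502 = 756 W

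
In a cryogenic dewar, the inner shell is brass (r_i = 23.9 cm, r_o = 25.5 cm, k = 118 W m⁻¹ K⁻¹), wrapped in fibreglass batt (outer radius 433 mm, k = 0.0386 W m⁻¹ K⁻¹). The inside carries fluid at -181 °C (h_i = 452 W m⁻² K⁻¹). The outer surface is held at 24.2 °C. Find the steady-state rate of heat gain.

Q = 61.7 W

Resistance network (inner→outer):
  R_conv,in = 1/(4πr²h) = 1/(4π·0.239²·452) = 0.003082 K/W
  R_brass = (1/0.239 − 1/0.255)/(4πk) = 0.2625/(4π·118) = 1.770×10^-4 K/W
  R_fibreglass batt = (1/0.255 − 1/0.433)/(4πk) = 1.612/(4π·0.0386) = 3.323 K/W
ΣR = 0.003082 + 1.770×10^-4 + 3.323 = 3.326 K/W
Q = ΔT/ΣR = (-181 °C − 24.2 °C)/3.326 = -61.7 W
(Negative Q ⇒ heat flows inward; heat gain = 61.7 W.)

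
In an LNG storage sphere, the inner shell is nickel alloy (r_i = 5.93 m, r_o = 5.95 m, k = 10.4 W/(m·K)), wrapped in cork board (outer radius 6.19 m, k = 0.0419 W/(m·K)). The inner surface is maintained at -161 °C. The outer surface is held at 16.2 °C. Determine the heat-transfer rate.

Q = 14.3 kW

Resistance network (inner→outer):
  R_nickel alloy = (1/5.93 − 1/5.95)/(4πk) = 5.668×10^-4/(4π·10.4) = 4.337×10^-6 K/W
  R_cork board = (1/5.95 − 1/6.19)/(4πk) = 0.006516/(4π·0.0419) = 0.01238 K/W
ΣR = 4.337×10^-6 + 0.01238 = 0.01238 K/W
Q = ΔT/ΣR = (-161 °C − 16.2 °C)/0.01238 = -14300 W
(Negative Q ⇒ heat flows inward; heat gain = 14300 W.)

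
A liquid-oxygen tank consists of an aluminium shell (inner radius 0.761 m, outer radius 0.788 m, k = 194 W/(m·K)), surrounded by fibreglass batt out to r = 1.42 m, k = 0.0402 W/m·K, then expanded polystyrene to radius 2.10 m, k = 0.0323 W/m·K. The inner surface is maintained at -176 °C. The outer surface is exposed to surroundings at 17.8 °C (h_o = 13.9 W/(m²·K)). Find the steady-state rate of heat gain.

Q = 115 W

Resistance network (inner→outer):
  R_aluminium = (1/0.761 − 1/0.788)/(4πk) = 0.04502/(4π·194) = 1.847×10^-5 K/W
  R_fibreglass batt = (1/0.788 − 1/1.42)/(4πk) = 0.5648/(4π·0.0402) = 1.118 K/W
  R_expanded polystyrene = (1/1.42 − 1/2.10)/(4πk) = 0.2280/(4π·0.0323) = 0.5618 K/W
  R_conv,out = 1/(4πr²h) = 1/(4π·2.10²·13.9) = 0.001298 K/W
ΣR = 1.847×10^-5 + 1.118 + 0.5618 + 0.001298 = 1.681 K/W
Q = ΔT/ΣR = (-176 °C − 17.8 °C)/1.681 = -115 W
(Negative Q ⇒ heat flows inward; heat gain = 115 W.)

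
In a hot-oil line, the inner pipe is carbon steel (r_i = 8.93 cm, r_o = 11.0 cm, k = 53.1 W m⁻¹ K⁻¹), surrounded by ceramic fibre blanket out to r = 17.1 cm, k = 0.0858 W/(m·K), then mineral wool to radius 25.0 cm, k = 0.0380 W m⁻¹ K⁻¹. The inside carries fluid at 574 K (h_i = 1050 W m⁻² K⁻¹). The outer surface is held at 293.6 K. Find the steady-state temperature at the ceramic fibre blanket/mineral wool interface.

Series thermal resistances, inner to outer:
  R'_conv,in = 1/(2πr h) = 1/(2π·0.0893·1050) = 0.001697 m·K/W
  R'_carbon steel = ln(0.110/0.0893)/(2πk) = 0.2085/(2π·53.1) = 6.249×10^-4 m·K/W
  R'_ceramic fibre blanket = ln(0.171/0.110)/(2πk) = 0.4412/(2π·0.0858) = 0.8184 m·K/W
  R'_mineral wool = ln(0.250/0.171)/(2πk) = 0.3798/(2π·0.0380) = 1.591 m·K/W
ΣR = 0.001697 + 6.249×10^-4 + 0.8184 + 1.591 = 2.412 m·K/W
Q' = ΔT/ΣR = (574 K − 293.6 K)/2.412 = 116.3 W/m
From the inner boundary to the ceramic fibre blanket/mineral wool interface, ΣR_partial = 0.8207 m·K/W.
T_interface = T_in − Q'·ΣR_partial = 574 K − (116.3)(0.8207) = 479 K

T = 479 K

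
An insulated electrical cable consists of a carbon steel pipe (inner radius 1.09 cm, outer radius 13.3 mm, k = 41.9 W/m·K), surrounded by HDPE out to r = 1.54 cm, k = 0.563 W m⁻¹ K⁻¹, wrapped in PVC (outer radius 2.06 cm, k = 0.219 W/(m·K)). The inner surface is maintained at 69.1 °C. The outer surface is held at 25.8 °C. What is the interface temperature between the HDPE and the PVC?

Resistance network (inner→outer):
  R'_carbon steel = ln(0.0133/0.0109)/(2πk) = 0.1990/(2π·41.9) = 7.559×10^-4 m·K/W
  R'_HDPE = ln(0.0154/0.0133)/(2πk) = 0.1466/(2π·0.563) = 0.04144 m·K/W
  R'_PVC = ln(0.0206/0.0154)/(2πk) = 0.2909/(2π·0.219) = 0.2114 m·K/W
ΣR = 7.559×10^-4 + 0.04144 + 0.2114 = 0.2536 m·K/W
Q' = ΔT/ΣR = (69.1 °C − 25.8 °C)/0.2536 = 170.7 W/m
From the inner boundary to the HDPE/PVC interface, ΣR_partial = 0.04220 m·K/W.
T_interface = T_in − Q'·ΣR_partial = 69.1 °C − (170.7)(0.04220) = 61.9 °C

T = 61.9 °C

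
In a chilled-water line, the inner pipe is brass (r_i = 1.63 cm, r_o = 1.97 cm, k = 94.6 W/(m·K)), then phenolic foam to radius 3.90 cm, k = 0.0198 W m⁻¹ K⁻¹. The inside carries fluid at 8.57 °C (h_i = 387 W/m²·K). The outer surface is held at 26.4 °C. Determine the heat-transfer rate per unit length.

Q' = 3.23 W/m

Series thermal resistances, inner to outer:
  R'_conv,in = 1/(2πr h) = 1/(2π·0.0163·387) = 0.02523 m·K/W
  R'_brass = ln(0.0197/0.0163)/(2πk) = 0.1895/(2π·94.6) = 3.187×10^-4 m·K/W
  R'_phenolic foam = ln(0.0390/0.0197)/(2πk) = 0.6829/(2π·0.0198) = 5.490 m·K/W
ΣR = 0.02523 + 3.187×10^-4 + 5.490 = 5.516 m·K/W
Q' = ΔT/ΣR = (8.57 °C − 26.4 °C)/5.516 = -3.23 W/m
(Negative Q' ⇒ heat flows inward; heat gain = 3.23 W/m.)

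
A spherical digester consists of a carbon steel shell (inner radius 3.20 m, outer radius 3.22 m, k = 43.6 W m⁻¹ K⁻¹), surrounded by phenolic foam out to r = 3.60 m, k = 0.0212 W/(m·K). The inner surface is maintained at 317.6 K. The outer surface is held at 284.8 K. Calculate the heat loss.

Q = 267 W

Series thermal resistances, inner to outer:
  R_carbon steel = (1/3.20 − 1/3.22)/(4πk) = 0.001941/(4π·43.6) = 3.543×10^-6 K/W
  R_phenolic foam = (1/3.22 − 1/3.60)/(4πk) = 0.03278/(4π·0.0212) = 0.1230 K/W
ΣR = 3.543×10^-6 + 0.1230 = 0.1230 K/W
Q = ΔT/ΣR = (317.6 K − 284.8 K)/0.1230 = 267 W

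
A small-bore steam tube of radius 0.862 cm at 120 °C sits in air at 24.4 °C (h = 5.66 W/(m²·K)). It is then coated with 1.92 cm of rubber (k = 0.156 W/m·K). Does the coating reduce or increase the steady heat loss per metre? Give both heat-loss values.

Critical radius for a cylinder: r_cr = k/h = 0.0276 m = 2.76 cm.
Outer radius after coating: r₂ = 0.00862 + 0.0192 = 0.02782 m.
r₁ < r_cr < r₂: heat loss rises to a maximum at r_cr then falls. Whether the coating helps depends on whether Q(r₂) has dropped back below Q(r₁).
Bare: R = 1/(2πr₁h) = 3.262 m·K/W; Q = 95.6/3.262 = 29.3 W/m.
Coated: R = R_cond + R_conv = 2.206 m·K/W; Q = 95.6/2.206 = 43.3 W/m.

increases: 29.3 → 43.3 W/m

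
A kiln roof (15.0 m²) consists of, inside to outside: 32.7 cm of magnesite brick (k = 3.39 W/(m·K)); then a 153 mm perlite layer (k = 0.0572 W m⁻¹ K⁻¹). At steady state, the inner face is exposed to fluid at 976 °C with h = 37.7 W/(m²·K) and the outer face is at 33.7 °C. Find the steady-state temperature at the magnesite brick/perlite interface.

T = 935 °C

Resistance network (inner→outer):
  R_conv,in = 1/(hA) = 1/(37.7·15.0) = 0.001768 K/W
  R_magnesite brick = L/(kA) = 0.327/(3.39·15.0) = 0.006431 K/W
  R_perlite = L/(kA) = 0.153/(0.0572·15.0) = 0.1783 K/W
ΣR = 0.001768 + 0.006431 + 0.1783 = 0.1865 K/W
Q = ΔT/ΣR = (976 °C − 33.7 °C)/0.1865 = 5053 W
From the inner boundary to the magnesite brick/perlite interface, ΣR_partial = 0.008199 K/W.
T_interface = T_in − Q·ΣR_partial = 976 °C − (5053)(0.008199) = 935 °C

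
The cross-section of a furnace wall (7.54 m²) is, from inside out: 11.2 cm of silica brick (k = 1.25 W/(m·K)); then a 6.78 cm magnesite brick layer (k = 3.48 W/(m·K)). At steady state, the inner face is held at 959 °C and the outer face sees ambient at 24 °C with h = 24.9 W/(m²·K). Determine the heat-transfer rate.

Treat each layer as a resistance in series:
  R_silica brick = L/(kA) = 0.112/(1.25·7.54) = 0.01188 K/W
  R_magnesite brick = L/(kA) = 0.0678/(3.48·7.54) = 0.002584 K/W
  R_conv,out = 1/(hA) = 1/(24.9·7.54) = 0.005326 K/W
ΣR = 0.01188 + 0.002584 + 0.005326 = 0.01979 K/W
Q = ΔT/ΣR = (959 °C − 24 °C)/0.01979 = 47200 W

Q = 47200 W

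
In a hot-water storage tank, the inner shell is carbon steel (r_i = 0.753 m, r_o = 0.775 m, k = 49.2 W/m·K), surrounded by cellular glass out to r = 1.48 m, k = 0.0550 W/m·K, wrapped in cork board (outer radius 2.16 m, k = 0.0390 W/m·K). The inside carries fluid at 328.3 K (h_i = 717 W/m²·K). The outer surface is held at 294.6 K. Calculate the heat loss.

Resistance network (inner→outer):
  R_conv,in = 1/(4πr²h) = 1/(4π·0.753²·717) = 1.957×10^-4 K/W
  R_carbon steel = (1/0.753 − 1/0.775)/(4πk) = 0.03770/(4π·49.2) = 6.097×10^-5 K/W
  R_cellular glass = (1/0.775 − 1/1.48)/(4πk) = 0.6146/(4π·0.0550) = 0.8893 K/W
  R_cork board = (1/1.48 − 1/2.16)/(4πk) = 0.2127/(4π·0.0390) = 0.4340 K/W
ΣR = 1.957×10^-4 + 6.097×10^-5 + 0.8893 + 0.4340 = 1.324 K/W
Q = ΔT/ΣR = (328.3 K − 294.6 K)/1.324 = 25.5 W

Q = 25.5 W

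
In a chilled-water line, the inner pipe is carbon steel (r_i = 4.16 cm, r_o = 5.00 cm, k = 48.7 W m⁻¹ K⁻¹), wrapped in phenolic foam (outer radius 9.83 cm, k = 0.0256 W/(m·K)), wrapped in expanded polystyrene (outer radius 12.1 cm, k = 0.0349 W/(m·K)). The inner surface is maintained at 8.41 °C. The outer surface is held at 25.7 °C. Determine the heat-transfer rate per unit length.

Treat each layer as a resistance in series:
  R'_carbon steel = ln(0.0500/0.0416)/(2πk) = 0.1839/(2π·48.7) = 6.011×10^-4 m·K/W
  R'_phenolic foam = ln(0.0983/0.0500)/(2πk) = 0.6760/(2π·0.0256) = 4.203 m·K/W
  R'_expanded polystyrene = ln(0.121/0.0983)/(2πk) = 0.2078/(2π·0.0349) = 0.9475 m·K/W
ΣR = 6.011×10^-4 + 4.203 + 0.9475 = 5.151 m·K/W
Q' = ΔT/ΣR = (8.41 °C − 25.7 °C)/5.151 = -3.36 W/m
(Negative Q' ⇒ heat flows inward; heat gain = 3.36 W/m.)

Q' = 3.36 W/m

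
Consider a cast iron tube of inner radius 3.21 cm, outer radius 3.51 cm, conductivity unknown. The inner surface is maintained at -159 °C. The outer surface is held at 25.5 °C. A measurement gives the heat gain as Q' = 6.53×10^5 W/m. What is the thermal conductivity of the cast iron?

k = 50.3 W/m·K

ΣR = ΔT/Q' = |-159 − 25.5|/6.53×10^5 = 2.825×10^-4 m·K/W
ln(r₂/r₁)/(2πk) = 2.825×10^-4 ⇒ k = 0.08935/(2π·2.825×10^-4) = 50.3 W/m·K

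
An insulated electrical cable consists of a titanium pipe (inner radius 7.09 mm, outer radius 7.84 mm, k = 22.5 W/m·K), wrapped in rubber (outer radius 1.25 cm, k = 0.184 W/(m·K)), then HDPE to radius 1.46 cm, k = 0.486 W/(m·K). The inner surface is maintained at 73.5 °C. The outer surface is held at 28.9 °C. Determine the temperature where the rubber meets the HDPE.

T = 33.9 °C

Treat each layer as a resistance in series:
  R'_titanium = ln(0.00784/0.00709)/(2πk) = 0.1006/(2π·22.5) = 7.113×10^-4 m·K/W
  R'_rubber = ln(0.0125/0.00784)/(2πk) = 0.4665/(2π·0.184) = 0.4035 m·K/W
  R'_HDPE = ln(0.0146/0.0125)/(2πk) = 0.1553/(2π·0.486) = 0.05086 m·K/W
ΣR = 7.113×10^-4 + 0.4035 + 0.05086 = 0.4551 m·K/W
Q' = ΔT/ΣR = (73.5 °C − 28.9 °C)/0.4551 = 98.00 W/m
From the inner boundary to the rubber/HDPE interface, ΣR_partial = 0.4042 m·K/W.
T_interface = T_in − Q'·ΣR_partial = 73.5 °C − (98.00)(0.4042) = 33.9 °C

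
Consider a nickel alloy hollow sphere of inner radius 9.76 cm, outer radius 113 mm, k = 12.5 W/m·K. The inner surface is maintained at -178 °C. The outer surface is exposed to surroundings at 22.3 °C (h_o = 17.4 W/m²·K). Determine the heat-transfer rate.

Q = 546 W

Resistance network (inner→outer):
  R_nickel alloy = (1/0.0976 − 1/0.113)/(4πk) = 1.396/(4π·12.5) = 0.008889 K/W
  R_conv,out = 1/(4πr²h) = 1/(4π·0.113²·17.4) = 0.3582 K/W
ΣR = 0.008889 + 0.3582 = 0.3671 K/W
Q = ΔT/ΣR = (-178 °C − 22.3 °C)/0.3671 = -546 W
(Negative Q ⇒ heat flows inward; heat gain = 546 W.)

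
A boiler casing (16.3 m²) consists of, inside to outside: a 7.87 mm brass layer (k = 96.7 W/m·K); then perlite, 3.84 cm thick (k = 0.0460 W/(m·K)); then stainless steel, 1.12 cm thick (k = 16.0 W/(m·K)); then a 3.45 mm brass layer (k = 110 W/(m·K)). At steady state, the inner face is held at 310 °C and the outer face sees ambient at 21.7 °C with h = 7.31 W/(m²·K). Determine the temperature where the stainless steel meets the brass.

Resistance network (inner→outer):
  R_brass = L/(kA) = 0.00787/(96.7·16.3) = 4.993×10^-6 K/W
  R_perlite = L/(kA) = 0.0384/(0.0460·16.3) = 0.05121 K/W
  R_stainless steel = L/(kA) = 0.0112/(16.0·16.3) = 4.294×10^-5 K/W
  R_brass = L/(kA) = 0.00345/(110·16.3) = 1.924×10^-6 K/W
  R_conv,out = 1/(hA) = 1/(7.31·16.3) = 0.008393 K/W
ΣR = 4.993×10^-6 + 0.05121 + 4.294×10^-5 + 1.924×10^-6 + 0.008393 = 0.05965 K/W
Q = ΔT/ΣR = (310 °C − 21.7 °C)/0.05965 = 4833 W
From the inner boundary to the stainless steel/brass interface, ΣR_partial = 0.05126 K/W.
T_interface = T_in − Q·ΣR_partial = 310 °C − (4833)(0.05126) = 62.3 °C

T = 62.3 °C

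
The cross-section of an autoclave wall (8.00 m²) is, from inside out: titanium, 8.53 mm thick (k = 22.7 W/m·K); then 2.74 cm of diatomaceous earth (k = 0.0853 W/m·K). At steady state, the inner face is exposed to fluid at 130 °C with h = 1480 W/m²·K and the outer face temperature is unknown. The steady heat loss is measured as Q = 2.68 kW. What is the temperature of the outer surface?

Sum the resistances:
  R_conv,in = 1/(hA) = 1/(1480·8.00) = 8.446×10^-5 K/W
  R_titanium = L/(kA) = 0.00853/(22.7·8.00) = 4.697×10^-5 K/W
  R_diatomaceous earth = L/(kA) = 0.0274/(0.0853·8.00) = 0.04015 K/W
ΣR = 0.04028 K/W
ΔT = Q·ΣR = 2680 × 0.04028 = 108.0 K
Heat flows outward, so T_out = T_in − ΔT = 130 − 108.0 = 22.0 °C

T_out = 22.0 °C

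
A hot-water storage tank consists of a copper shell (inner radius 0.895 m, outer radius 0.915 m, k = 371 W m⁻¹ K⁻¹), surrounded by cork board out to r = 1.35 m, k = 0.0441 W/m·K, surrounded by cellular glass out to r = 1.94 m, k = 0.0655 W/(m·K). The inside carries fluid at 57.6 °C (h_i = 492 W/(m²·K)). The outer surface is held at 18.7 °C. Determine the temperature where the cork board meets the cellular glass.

T = 30.4 °C

Series thermal resistances, inner to outer:
  R_conv,in = 1/(4πr²h) = 1/(4π·0.895²·492) = 2.019×10^-4 K/W
  R_copper = (1/0.895 − 1/0.915)/(4πk) = 0.02442/(4π·371) = 5.238×10^-6 K/W
  R_cork board = (1/0.915 − 1/1.35)/(4πk) = 0.3522/(4π·0.0441) = 0.6355 K/W
  R_cellular glass = (1/1.35 − 1/1.94)/(4πk) = 0.2253/(4π·0.0655) = 0.2737 K/W
ΣR = 2.019×10^-4 + 5.238×10^-6 + 0.6355 + 0.2737 = 0.9094 K/W
Q = ΔT/ΣR = (57.6 °C − 18.7 °C)/0.9094 = 42.78 W
From the inner boundary to the cork board/cellular glass interface, ΣR_partial = 0.6357 K/W.
T_interface = T_in − Q·ΣR_partial = 57.6 °C − (42.78)(0.6357) = 30.4 °C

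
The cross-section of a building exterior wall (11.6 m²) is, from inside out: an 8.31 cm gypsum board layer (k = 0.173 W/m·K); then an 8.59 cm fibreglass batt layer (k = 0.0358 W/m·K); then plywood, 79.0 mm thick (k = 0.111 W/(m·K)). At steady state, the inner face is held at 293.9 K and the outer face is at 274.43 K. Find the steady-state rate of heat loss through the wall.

Resistance network (inner→outer):
  R_gypsum board = L/(kA) = 0.0831/(0.173·11.6) = 0.04141 K/W
  R_fibreglass batt = L/(kA) = 0.0859/(0.0358·11.6) = 0.2068 K/W
  R_plywood = L/(kA) = 0.0790/(0.111·11.6) = 0.06135 K/W
ΣR = 0.04141 + 0.2068 + 0.06135 = 0.3096 K/W
Q = ΔT/ΣR = (293.9 K − 274.43 K)/0.3096 = 62.9 W

Q = 62.9 W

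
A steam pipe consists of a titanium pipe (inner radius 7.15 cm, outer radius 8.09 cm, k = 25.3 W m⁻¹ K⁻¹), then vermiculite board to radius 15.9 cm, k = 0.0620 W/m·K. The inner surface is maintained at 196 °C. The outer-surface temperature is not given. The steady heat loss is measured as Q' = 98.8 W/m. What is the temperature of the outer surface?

T_out = 24.6 °C

Series resistances:
  R'_titanium = ln(0.0809/0.0715)/(2πk) = 0.1235/(2π·25.3) = 7.770×10^-4 m·K/W
  R'_vermiculite board = ln(0.159/0.0809)/(2πk) = 0.6757/(2π·0.0620) = 1.735 m·K/W
ΣR = 1.735 m·K/W
ΔT = Q'·ΣR = 98.8 × 1.735 = 171.4 K
Heat flows outward, so T_out = T_in − ΔT = 196 − 171.4 = 24.6 °C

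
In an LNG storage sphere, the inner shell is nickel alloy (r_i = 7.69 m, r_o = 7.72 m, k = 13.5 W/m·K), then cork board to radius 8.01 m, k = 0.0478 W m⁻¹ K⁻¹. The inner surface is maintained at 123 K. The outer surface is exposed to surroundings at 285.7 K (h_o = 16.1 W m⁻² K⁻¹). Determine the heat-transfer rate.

Series thermal resistances, inner to outer:
  R_nickel alloy = (1/7.69 − 1/7.72)/(4πk) = 5.053×10^-4/(4π·13.5) = 2.979×10^-6 K/W
  R_cork board = (1/7.72 − 1/8.01)/(4πk) = 0.004690/(4π·0.0478) = 0.007807 K/W
  R_conv,out = 1/(4πr²h) = 1/(4π·8.01²·16.1) = 7.704×10^-5 K/W
ΣR = 2.979×10^-6 + 0.007807 + 7.704×10^-5 = 0.007887 K/W
Q = ΔT/ΣR = (123 K − 285.7 K)/0.007887 = -20600 W
(Negative Q ⇒ heat flows inward; heat gain = 20600 W.)

Q = 20.6 kW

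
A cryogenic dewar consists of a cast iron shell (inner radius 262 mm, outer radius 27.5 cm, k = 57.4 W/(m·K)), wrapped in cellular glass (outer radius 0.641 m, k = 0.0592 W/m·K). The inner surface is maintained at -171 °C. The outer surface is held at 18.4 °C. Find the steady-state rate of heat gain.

Treat each layer as a resistance in series:
  R_cast iron = (1/0.262 − 1/0.275)/(4πk) = 0.1804/(4π·57.4) = 2.501×10^-4 K/W
  R_cellular glass = (1/0.275 − 1/0.641)/(4πk) = 2.076/(4π·0.0592) = 2.791 K/W
ΣR = 2.501×10^-4 + 2.791 = 2.791 K/W
Q = ΔT/ΣR = (-171 °C − 18.4 °C)/2.791 = -67.9 W
(Negative Q ⇒ heat flows inward; heat gain = 67.9 W.)

Q = 67.9 W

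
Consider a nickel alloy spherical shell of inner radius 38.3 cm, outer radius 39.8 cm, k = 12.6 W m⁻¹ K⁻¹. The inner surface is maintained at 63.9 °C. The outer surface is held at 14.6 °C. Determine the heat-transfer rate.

Q = 4πk·ΔT/(1/r₁ − 1/r₂) = 4π × 12.6 × 49.3 / (1/0.383 − 1/0.398) = 79300 W

Q = 79300 W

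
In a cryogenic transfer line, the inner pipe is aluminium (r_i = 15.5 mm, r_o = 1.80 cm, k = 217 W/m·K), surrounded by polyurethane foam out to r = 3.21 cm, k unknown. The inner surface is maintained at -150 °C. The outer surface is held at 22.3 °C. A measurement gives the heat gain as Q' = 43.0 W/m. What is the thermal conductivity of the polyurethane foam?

ΣR = ΔT/Q' = |-150 − 22.3|/43.0 = 4.007 m·K/W
Known resistances:
  R'_aluminium = ln(0.0180/0.0155)/(2πk) = 0.1495/(2π·217) = 1.097×10^-4 m·K/W
R_polyurethane foam = ΣR − ΣR_known = 4.007 − 1.097×10^-4 = 4.007 m·K/W
ln(r₂/r₁)/(2πk) = 4.007 ⇒ k = 0.5785/(2π·4.007) = 0.0230 W/m·K

k = 0.0230 W/m·K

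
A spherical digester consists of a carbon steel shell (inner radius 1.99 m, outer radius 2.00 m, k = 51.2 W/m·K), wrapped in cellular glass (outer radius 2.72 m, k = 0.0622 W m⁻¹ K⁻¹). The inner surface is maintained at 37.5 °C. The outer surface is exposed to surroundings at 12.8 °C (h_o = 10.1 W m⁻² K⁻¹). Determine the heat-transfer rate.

Q = 145 W

Resistance network (inner→outer):
  R_carbon steel = (1/1.99 − 1/2.00)/(4πk) = 0.002513/(4π·51.2) = 3.905×10^-6 K/W
  R_cellular glass = (1/2.00 − 1/2.72)/(4πk) = 0.1324/(4π·0.0622) = 0.1693 K/W
  R_conv,out = 1/(4πr²h) = 1/(4π·2.72²·10.1) = 0.001065 K/W
ΣR = 3.905×10^-6 + 0.1693 + 0.001065 = 0.1704 K/W
Q = ΔT/ΣR = (37.5 °C − 12.8 °C)/0.1704 = 145 W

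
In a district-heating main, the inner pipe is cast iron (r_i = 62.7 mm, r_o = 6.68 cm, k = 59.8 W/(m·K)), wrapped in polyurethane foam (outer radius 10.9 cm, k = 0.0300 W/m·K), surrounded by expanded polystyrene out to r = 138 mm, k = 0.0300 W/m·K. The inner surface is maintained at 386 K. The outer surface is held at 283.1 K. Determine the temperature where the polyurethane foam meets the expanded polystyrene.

T = 316.6 K

Series thermal resistances, inner to outer:
  R'_cast iron = ln(0.0668/0.0627)/(2πk) = 0.06334/(2π·59.8) = 1.686×10^-4 m·K/W
  R'_polyurethane foam = ln(0.109/0.0668)/(2πk) = 0.4896/(2π·0.0300) = 2.598 m·K/W
  R'_expanded polystyrene = ln(0.138/0.109)/(2πk) = 0.2359/(2π·0.0300) = 1.252 m·K/W
ΣR = 1.686×10^-4 + 2.598 + 1.252 = 3.850 m·K/W
Q' = ΔT/ΣR = (386 K − 283.1 K)/3.850 = 26.73 W/m
From the inner boundary to the polyurethane foam/expanded polystyrene interface, ΣR_partial = 2.598 m·K/W.
T_interface = T_in − Q'·ΣR_partial = 386 K − (26.73)(2.598) = 316.6 K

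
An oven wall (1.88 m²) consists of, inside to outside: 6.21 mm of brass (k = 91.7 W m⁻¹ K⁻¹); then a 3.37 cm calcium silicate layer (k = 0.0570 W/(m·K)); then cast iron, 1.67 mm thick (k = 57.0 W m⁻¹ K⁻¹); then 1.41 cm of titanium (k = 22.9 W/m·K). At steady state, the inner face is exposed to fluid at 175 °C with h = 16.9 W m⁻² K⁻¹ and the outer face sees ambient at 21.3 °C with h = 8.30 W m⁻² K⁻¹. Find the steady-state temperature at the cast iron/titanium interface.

T = 45.4 °C

Resistance network (inner→outer):
  R_conv,in = 1/(hA) = 1/(16.9·1.88) = 0.03147 K/W
  R_brass = L/(kA) = 0.00621/(91.7·1.88) = 3.602×10^-5 K/W
  R_calcium silicate = L/(kA) = 0.0337/(0.0570·1.88) = 0.3145 K/W
  R_cast iron = L/(kA) = 0.00167/(57.0·1.88) = 1.558×10^-5 K/W
  R_titanium = L/(kA) = 0.0141/(22.9·1.88) = 3.275×10^-4 K/W
  R_conv,out = 1/(hA) = 1/(8.30·1.88) = 0.06409 K/W
ΣR = 0.03147 + 3.602×10^-5 + 0.3145 + 1.558×10^-5 + 3.275×10^-4 + 0.06409 = 0.4104 K/W
Q = ΔT/ΣR = (175 °C − 21.3 °C)/0.4104 = 374.5 W
From the inner boundary to the cast iron/titanium interface, ΣR_partial = 0.3460 K/W.
T_interface = T_in − Q·ΣR_partial = 175 °C − (374.5)(0.3460) = 45.4 °C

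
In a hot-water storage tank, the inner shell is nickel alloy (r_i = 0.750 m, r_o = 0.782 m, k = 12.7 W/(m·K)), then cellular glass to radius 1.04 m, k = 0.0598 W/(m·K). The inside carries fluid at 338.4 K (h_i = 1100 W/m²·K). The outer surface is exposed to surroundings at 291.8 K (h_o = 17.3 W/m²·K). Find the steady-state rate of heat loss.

Series thermal resistances, inner to outer:
  R_conv,in = 1/(4πr²h) = 1/(4π·0.750²·1100) = 1.286×10^-4 K/W
  R_nickel alloy = (1/0.750 − 1/0.782)/(4πk) = 0.05456/(4π·12.7) = 3.419×10^-4 K/W
  R_cellular glass = (1/0.782 − 1/1.04)/(4πk) = 0.3172/(4π·0.0598) = 0.4222 K/W
  R_conv,out = 1/(4πr²h) = 1/(4π·1.04²·17.3) = 0.004253 K/W
ΣR = 1.286×10^-4 + 3.419×10^-4 + 0.4222 + 0.004253 = 0.4269 K/W
Q = ΔT/ΣR = (338.4 K − 291.8 K)/0.4269 = 109 W

Q = 109 W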